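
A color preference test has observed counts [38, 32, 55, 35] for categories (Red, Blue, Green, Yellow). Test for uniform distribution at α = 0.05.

Expected = 40 each. χ² = Σ(O-E)²/E = 7.95. df = 3, critical value = 7.815. Reject H₀.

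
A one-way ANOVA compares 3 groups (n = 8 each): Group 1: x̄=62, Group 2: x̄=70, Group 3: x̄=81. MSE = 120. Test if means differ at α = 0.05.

Grand mean = 71.0. SS_between = 1456.0, MS_between = 728.0. F = 6.067, F_crit ≈ 3.467. Reject H₀.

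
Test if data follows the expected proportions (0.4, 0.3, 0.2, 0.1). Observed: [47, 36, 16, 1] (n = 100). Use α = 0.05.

Expected: [40.0, 30.0, 20.0, 10.0]. χ² = 11.325. df = 3, critical = 7.815. Reject H₀.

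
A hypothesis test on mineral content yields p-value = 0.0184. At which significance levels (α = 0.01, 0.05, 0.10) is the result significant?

p = 0.0184. Significant at: α = 0.05, 0.1.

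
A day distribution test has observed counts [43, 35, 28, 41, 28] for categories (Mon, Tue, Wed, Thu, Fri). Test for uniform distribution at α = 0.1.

Expected = 35 each. χ² = Σ(O-E)²/E = 5.657. df = 4, critical value = 7.779. Fail to reject H₀.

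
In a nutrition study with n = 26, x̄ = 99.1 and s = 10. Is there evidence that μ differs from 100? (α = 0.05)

t = (x̄ - μ₀)/(s/√n) = (99.1 - 100)/(10/√26) = -0.459. df = 25, critical t = ±2.06. Fail to reject H₀.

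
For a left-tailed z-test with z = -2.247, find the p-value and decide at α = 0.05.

p = P(Z < -2.247) = Φ(-2.247) ≈ 0.0123. Since p < 0.05, reject H₀ (significant) at α = 0.05.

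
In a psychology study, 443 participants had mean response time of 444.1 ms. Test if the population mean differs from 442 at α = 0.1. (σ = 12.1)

z = (x̄ - μ₀)/(σ/√n) = (444.1 - 442)/(12.1/√443) = 3.653. Critical value: ±1.645. Since |3.653| > 1.645, Reject H₀.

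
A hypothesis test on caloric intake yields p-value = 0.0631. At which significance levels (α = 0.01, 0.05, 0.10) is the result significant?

p = 0.0631. Significant at: α = 0.1.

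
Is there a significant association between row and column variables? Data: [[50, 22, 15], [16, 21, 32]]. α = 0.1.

χ² = 21.902. df = 2, critical = 4.605. Reject H₀. Variables are dependent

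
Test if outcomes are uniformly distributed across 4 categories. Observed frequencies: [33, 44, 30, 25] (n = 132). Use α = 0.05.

Expected = 33 each. χ² = Σ(O-E)²/E = 5.879. df = 3, critical value = 7.815. Fail to reject H₀.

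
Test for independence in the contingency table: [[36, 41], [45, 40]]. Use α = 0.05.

χ² = 0.619. df = 1, critical = 3.841. Fail to reject H₀. No evidence of dependence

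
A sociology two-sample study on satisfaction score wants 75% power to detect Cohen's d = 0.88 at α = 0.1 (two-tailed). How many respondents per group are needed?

z_{α/2} = 1.645, z_β = Φ⁻¹(0.75) = 0.674. For large effect (d = 0.88): n per group = 2(z_{α/2} + z_β)²/d² = 2(1.645 + 0.674)²/0.88² = 13.9 → 14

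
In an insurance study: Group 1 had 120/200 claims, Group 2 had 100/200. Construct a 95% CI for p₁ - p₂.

p̂₁ = 0.6, p̂₂ = 0.5. Difference = 0.1. CI = (0.003, 0.197)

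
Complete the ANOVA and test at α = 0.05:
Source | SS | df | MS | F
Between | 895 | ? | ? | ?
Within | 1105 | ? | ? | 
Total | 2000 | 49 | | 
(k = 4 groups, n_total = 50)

df_between = 3, df_within = 46. MS_between = 298.33, MS_within = 24.02. F = 12.419, F_crit ≈ 2.807. Reject H₀.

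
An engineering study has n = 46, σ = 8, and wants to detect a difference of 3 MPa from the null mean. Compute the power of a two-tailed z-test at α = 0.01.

SE = σ/√n = 8/√46 = 1.18. Non-centrality λ = d/SE = 3/1.18 = 2.543. Power ≈ Φ(λ - z_{α/2}) = Φ(2.543 - 2.576) = Φ(-0.033) = 0.487.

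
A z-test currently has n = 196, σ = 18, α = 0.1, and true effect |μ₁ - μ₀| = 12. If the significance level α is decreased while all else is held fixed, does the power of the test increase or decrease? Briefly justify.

Power decreases: a smaller α raises the critical value, so less of the H₁ sampling distribution falls in the rejection region.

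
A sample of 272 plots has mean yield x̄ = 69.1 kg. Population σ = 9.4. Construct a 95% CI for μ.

CI = x̄ ± z*(σ/√n) = 69.1 ± 1.96(9.4/√272) = 69.1 ± 1.12 = (67.98, 70.22)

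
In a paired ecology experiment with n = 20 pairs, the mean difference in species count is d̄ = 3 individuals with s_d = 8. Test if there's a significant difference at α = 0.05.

t = d̄/(s_d/√n) = 3/(8/√20) = 1.677. df = 19, critical t = ±2.093. Fail to reject H₀.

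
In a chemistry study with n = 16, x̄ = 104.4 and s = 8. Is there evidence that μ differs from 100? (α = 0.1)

t = (x̄ - μ₀)/(s/√n) = (104.4 - 100)/(8/√16) = 2.2. df = 15, critical t = ±1.753. Reject H₀.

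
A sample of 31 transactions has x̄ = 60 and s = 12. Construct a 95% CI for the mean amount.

CI = x̄ ± t*(s/√n) = 60 ± 2.042(12/√31) = (55.6, 64.4)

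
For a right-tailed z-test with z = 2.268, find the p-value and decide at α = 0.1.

p = P(Z > 2.268) = 1 - Φ(2.268) ≈ 0.0117. Since p < 0.1, reject H₀ (significant) at α = 0.1.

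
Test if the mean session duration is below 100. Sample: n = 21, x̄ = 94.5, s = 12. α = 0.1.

t = (94.5 - 100)/(12/√21) = -2.1, df = 20. Critical t = -1.325. Reject H₀.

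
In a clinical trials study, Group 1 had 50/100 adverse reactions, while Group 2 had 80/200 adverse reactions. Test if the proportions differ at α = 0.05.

p̂₁ = 0.5, p̂₂ = 0.4, pooled p̂ = 0.433. z = 1.648. Critical: ±1.96. Fail to reject H₀.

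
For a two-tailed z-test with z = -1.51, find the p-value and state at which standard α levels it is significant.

p = 2·P(Z > |-1.51|) = 2·(1 - Φ(1.51)) ≈ 0.131. Not significant at any standard level.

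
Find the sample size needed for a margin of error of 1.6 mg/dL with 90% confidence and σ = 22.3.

n = (z*σ/E)² = (1.645×22.3/1.6)² = 525.7 → n = 526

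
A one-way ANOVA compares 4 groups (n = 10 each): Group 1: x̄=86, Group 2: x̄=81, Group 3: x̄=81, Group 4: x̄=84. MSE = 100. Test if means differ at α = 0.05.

Grand mean = 83.0. SS_between = 180.0, MS_between = 60.0. F = 0.6, F_crit ≈ 2.866. Fail to reject H₀.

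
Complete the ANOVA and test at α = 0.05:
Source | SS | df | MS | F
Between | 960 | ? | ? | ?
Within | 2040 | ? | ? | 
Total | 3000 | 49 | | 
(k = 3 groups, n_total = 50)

df_between = 2, df_within = 47. MS_between = 480.0, MS_within = 43.4. F = 11.059, F_crit ≈ 3.195. Reject H₀.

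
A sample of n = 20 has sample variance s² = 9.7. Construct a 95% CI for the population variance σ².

df = 19. χ²_{0.025} = 32.852, χ²_{0.975} = 8.907. CI for σ² = ((n-1)s²/χ²_{α/2}, (n-1)s²/χ²_{1-α/2}) = (19·9.7/32.852, 19·9.7/8.907) = (5.61, 20.69)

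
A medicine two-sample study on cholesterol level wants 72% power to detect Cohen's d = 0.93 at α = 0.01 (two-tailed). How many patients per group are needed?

z_{α/2} = 2.576, z_β = Φ⁻¹(0.72) = 0.583. For large effect (d = 0.93): n per group = 2(z_{α/2} + z_β)²/d² = 2(2.576 + 0.583)²/0.93² = 23.1 → 24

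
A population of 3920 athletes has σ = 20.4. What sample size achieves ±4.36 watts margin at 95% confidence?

Without FPC: n₀ = (1.96×20.4/4.36)² = 84.101. With FPC: n = n₀N/(n₀+N-1) = 82.4 → n = 83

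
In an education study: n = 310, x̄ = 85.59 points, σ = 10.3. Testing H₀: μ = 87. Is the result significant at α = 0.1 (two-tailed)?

z = (85.59 - 87)/(10.3/√310) = -2.41. Since |z| > 1.645, significant at α = 0.1.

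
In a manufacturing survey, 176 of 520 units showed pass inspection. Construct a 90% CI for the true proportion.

p̂ = 0.338. CI = p̂ ± z*√(p̂(1-p̂)/n) = (0.304, 0.373)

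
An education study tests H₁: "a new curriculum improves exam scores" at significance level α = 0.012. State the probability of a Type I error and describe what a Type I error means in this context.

P(Type I error) = α = 0.012. A Type I error is rejecting H₀ when H₀ is actually true (false positive) — here, concluding that a new curriculum improves exam scores when in fact this is not the case. Consequence: adopting a curriculum that gives no real benefit — disruption for nothing.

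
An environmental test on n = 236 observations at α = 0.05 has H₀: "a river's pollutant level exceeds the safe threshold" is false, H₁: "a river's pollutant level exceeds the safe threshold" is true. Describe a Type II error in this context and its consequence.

Type II error: failing to reject H₀ when it is false — concluding that a river's pollutant level exceeds the safe threshold is not supported when in fact it is. Consequence: allowing unsafe pollution to continue.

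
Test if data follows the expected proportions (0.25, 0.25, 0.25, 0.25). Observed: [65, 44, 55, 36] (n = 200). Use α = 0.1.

Expected: [50.0, 50.0, 50.0, 50.0]. χ² = 9.64. df = 3, critical = 6.251. Reject H₀.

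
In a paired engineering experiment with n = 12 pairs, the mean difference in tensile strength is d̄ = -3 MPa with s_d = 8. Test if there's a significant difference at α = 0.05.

t = d̄/(s_d/√n) = -3/(8/√12) = -1.299. df = 11, critical t = ±2.201. Fail to reject H₀.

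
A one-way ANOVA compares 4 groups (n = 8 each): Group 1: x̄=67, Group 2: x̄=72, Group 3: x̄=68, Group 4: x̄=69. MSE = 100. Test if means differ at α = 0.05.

Grand mean = 69.0. SS_between = 112.0, MS_between = 37.33. F = 0.373, F_crit ≈ 2.947. Fail to reject H₀.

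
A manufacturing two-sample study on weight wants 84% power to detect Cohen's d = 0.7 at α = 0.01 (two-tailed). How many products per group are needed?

z_{α/2} = 2.576, z_β = Φ⁻¹(0.84) = 0.994. For medium effect (d = 0.7): n per group = 2(z_{α/2} + z_β)²/d² = 2(2.576 + 0.994)²/0.7² = 52.02 → 53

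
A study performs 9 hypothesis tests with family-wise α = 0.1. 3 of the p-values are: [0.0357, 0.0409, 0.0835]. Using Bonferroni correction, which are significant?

Bonferroni α = 0.1/9 = 0.01111. None of the given p-values are significant.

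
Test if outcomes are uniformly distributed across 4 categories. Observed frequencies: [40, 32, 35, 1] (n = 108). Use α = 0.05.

Expected = 27 each. χ² = Σ(O-E)²/E = 34.593. df = 3, critical value = 7.815. Reject H₀.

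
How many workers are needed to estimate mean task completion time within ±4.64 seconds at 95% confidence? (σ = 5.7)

n = (z*σ/E)² = (1.96×5.7/4.64)² = 5.8 → n = 6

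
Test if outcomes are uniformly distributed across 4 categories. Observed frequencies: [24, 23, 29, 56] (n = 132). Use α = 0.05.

Expected = 33 each. χ² = Σ(O-E)²/E = 22.0. df = 3, critical value = 7.815. Reject H₀.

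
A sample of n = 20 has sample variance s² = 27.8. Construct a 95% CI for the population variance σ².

df = 19. χ²_{0.025} = 32.852, χ²_{0.975} = 8.907. CI for σ² = ((n-1)s²/χ²_{α/2}, (n-1)s²/χ²_{1-α/2}) = (19·27.8/32.852, 19·27.8/8.907) = (16.08, 59.3)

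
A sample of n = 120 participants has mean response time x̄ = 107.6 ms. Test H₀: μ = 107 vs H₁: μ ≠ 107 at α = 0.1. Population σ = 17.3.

z = (x̄ - μ₀)/(σ/√n) = (107.6 - 107)/(17.3/√120) = 0.38. Critical value: ±1.645. Since |0.38| ≤ 1.645, Fail to reject H₀.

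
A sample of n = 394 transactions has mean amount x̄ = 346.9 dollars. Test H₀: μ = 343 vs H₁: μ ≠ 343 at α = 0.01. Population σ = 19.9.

z = (x̄ - μ₀)/(σ/√n) = (346.9 - 343)/(19.9/√394) = 3.89. Critical value: ±2.576. Since |3.89| > 2.576, Reject H₀.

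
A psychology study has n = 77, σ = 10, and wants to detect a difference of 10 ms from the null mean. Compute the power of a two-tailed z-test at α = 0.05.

SE = σ/√n = 10/√77 = 1.14. Non-centrality λ = d/SE = 10/1.14 = 8.775. Power ≈ Φ(λ - z_{α/2}) = Φ(8.775 - 1.96) = Φ(6.815) = 1.0.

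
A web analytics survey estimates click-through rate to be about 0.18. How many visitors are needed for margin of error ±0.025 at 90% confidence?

n = z²p(1-p)/E² = 1.645²×0.18×0.82/0.025² = 639.1 → n = 640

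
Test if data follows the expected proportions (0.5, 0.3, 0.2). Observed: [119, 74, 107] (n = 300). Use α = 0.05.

Expected: [150.0, 90.0, 60.0]. χ² = 46.068. df = 2, critical = 5.991. Reject H₀.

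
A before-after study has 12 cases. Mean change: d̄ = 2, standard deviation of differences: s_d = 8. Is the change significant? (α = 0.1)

t = d̄/(s_d/√n) = 2/(8/√12) = 0.866. df = 11, critical t = ±1.796. Fail to reject H₀.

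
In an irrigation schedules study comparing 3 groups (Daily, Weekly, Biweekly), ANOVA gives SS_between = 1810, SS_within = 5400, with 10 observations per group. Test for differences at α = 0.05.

df_between = 2, df_within = 27. F = MS_between/MS_within = 905.0/200.0 = 4.525. F_crit ≈ 3.354. Reject H₀. At least one mean differs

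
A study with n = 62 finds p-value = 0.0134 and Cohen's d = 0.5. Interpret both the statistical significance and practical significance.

Statistically significant (p = 0.0134 < 0.05). Cohen's d = 0.5 indicates a medium effect size. Both statistical and practical significance should be considered.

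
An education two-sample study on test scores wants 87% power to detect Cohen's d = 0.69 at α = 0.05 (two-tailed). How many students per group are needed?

z_{α/2} = 1.96, z_β = Φ⁻¹(0.87) = 1.126. For medium effect (d = 0.69): n per group = 2(z_{α/2} + z_β)²/d² = 2(1.96 + 1.126)²/0.69² = 40.01 → 41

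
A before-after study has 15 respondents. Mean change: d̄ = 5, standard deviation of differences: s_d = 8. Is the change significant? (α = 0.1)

t = d̄/(s_d/√n) = 5/(8/√15) = 2.421. df = 14, critical t = ±1.761. Reject H₀.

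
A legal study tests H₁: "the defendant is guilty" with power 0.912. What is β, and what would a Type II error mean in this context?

β = 1 - power = 1 - 0.912 = 0.088. A Type II error is failing to reject H₀ when H₀ is false (false negative) — here, failing to conclude that the defendant is guilty when in fact it is true. Consequence: acquitting a guilty person.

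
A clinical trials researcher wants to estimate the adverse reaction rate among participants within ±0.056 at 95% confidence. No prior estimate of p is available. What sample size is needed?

Conservative approach: use p = 0.5 (maximizes p(1-p) = 0.25). n = z²(0.25)/E² = 1.96²×0.25/0.056² = 306.2 → n = 307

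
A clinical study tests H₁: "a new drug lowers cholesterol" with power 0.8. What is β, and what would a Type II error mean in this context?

β = 1 - power = 1 - 0.8 = 0.2. A Type II error is failing to reject H₀ when H₀ is false (false negative) — here, failing to conclude that a new drug lowers cholesterol when in fact it is true. Consequence: shelving an effective drug — patients miss out on a treatment that would have helped.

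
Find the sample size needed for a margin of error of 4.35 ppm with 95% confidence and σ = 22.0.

n = (z*σ/E)² = (1.96×22.0/4.35)² = 98.3 → n = 99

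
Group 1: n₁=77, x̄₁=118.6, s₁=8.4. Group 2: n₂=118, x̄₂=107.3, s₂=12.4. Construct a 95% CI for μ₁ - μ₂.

Difference = 11.3. SE = √(8.4²/77 + 12.4²/118) = 1.49. CI = (8.38, 14.22)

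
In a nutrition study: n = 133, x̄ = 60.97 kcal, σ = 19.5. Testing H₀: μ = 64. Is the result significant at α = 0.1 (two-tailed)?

z = (60.97 - 64)/(19.5/√133) = -1.792. Since |z| > 1.645, significant at α = 0.1.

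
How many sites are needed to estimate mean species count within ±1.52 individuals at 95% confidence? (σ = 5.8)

n = (z*σ/E)² = (1.96×5.8/1.52)² = 55.9 → n = 56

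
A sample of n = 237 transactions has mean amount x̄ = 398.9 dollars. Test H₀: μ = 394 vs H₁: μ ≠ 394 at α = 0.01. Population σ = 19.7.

z = (x̄ - μ₀)/(σ/√n) = (398.9 - 394)/(19.7/√237) = 3.829. Critical value: ±2.576. Since |3.829| > 2.576, Reject H₀.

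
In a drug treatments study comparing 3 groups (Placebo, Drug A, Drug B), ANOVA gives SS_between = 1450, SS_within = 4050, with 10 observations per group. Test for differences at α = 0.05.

df_between = 2, df_within = 27. F = MS_between/MS_within = 725.0/150.0 = 4.833. F_crit ≈ 3.354. Reject H₀. At least one mean differs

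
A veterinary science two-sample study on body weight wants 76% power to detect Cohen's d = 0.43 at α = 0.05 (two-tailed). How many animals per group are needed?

z_{α/2} = 1.96, z_β = Φ⁻¹(0.76) = 0.706. For small effect (d = 0.43): n per group = 2(z_{α/2} + z_β)²/d² = 2(1.96 + 0.706)²/0.43² = 76.9 → 77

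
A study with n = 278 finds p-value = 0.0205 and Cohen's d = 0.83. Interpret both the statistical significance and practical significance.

Statistically significant (p = 0.0205 < 0.05). Cohen's d = 0.83 indicates a large effect size. Both statistical and practical significance should be considered.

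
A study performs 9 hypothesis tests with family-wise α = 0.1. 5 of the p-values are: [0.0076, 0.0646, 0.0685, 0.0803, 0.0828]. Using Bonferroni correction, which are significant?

Bonferroni α = 0.1/9 = 0.01111. Significant p-values: [0.0076]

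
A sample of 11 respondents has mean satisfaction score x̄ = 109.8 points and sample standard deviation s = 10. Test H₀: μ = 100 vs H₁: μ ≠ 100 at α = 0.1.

t = (x̄ - μ₀)/(s/√n) = (109.8 - 100)/(10/√11) = 3.25. df = 10, critical t = ±1.812. Reject H₀.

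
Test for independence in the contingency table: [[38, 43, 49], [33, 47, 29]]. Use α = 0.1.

χ² = 3.843. df = 2, critical = 4.605. Fail to reject H₀. No evidence of dependence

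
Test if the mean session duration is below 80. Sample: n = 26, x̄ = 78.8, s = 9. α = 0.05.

t = (78.8 - 80)/(9/√26) = -0.68, df = 25. Critical t = -1.708. Fail to reject H₀.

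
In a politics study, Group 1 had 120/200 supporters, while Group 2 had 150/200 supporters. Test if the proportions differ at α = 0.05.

p̂₁ = 0.6, p̂₂ = 0.75, pooled p̂ = 0.675. z = -3.203. Critical: ±1.96. Reject H₀.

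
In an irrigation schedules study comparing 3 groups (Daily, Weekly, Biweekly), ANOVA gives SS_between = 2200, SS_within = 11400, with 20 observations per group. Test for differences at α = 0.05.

df_between = 2, df_within = 57. F = MS_between/MS_within = 1100.0/200.0 = 5.5. F_crit ≈ 3.159. Reject H₀. At least one mean differs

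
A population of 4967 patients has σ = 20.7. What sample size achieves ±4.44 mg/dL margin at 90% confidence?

Without FPC: n₀ = (1.645×20.7/4.44)² = 58.817. With FPC: n = n₀N/(n₀+N-1) = 58.1 → n = 59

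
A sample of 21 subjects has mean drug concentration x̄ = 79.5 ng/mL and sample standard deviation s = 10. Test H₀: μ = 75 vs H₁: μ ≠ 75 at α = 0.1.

t = (x̄ - μ₀)/(s/√n) = (79.5 - 75)/(10/√21) = 2.062. df = 20, critical t = ±1.725. Reject H₀.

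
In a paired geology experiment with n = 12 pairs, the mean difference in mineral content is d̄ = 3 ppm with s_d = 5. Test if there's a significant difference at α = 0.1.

t = d̄/(s_d/√n) = 3/(5/√12) = 2.078. df = 11, critical t = ±1.796. Reject H₀.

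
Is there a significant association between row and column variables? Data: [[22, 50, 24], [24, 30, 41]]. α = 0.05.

χ² = 9.528. df = 2, critical = 5.991. Reject H₀. Variables are dependent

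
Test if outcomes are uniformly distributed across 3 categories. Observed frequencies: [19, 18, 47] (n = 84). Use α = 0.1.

Expected = 28 each. χ² = Σ(O-E)²/E = 19.357. df = 2, critical value = 4.605. Reject H₀.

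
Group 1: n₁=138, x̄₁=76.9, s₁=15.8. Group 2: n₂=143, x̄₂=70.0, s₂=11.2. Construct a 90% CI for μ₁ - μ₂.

Difference = 6.9. SE = √(15.8²/138 + 11.2²/143) = 1.639. CI = (4.2, 9.6)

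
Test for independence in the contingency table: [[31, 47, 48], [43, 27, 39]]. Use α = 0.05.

χ² = 7.09. df = 2, critical = 5.991. Reject H₀. Variables are dependent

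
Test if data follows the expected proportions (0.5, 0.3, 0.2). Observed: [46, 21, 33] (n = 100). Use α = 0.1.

Expected: [50.0, 30.0, 20.0]. χ² = 11.47. df = 2, critical = 4.605. Reject H₀.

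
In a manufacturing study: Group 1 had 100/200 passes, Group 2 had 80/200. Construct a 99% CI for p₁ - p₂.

p̂₁ = 0.5, p̂₂ = 0.4. Difference = 0.1. CI = (-0.028, 0.228)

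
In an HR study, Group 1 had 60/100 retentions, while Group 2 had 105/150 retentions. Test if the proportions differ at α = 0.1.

p̂₁ = 0.6, p̂₂ = 0.7, pooled p̂ = 0.66. z = -1.635. Critical: ±1.645. Fail to reject H₀.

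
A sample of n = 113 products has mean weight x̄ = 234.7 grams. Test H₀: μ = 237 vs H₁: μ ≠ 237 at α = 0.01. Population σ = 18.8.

z = (x̄ - μ₀)/(σ/√n) = (234.7 - 237)/(18.8/√113) = -1.3. Critical value: ±2.576. Since |-1.3| ≤ 2.576, Fail to reject H₀.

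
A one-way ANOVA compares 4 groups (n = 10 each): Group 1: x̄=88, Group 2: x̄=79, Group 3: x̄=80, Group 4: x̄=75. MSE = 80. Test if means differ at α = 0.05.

Grand mean = 80.5. SS_between = 890.0, MS_between = 296.67. F = 3.708, F_crit ≈ 2.866. Reject H₀.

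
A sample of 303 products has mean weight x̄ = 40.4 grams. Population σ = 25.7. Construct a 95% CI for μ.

CI = x̄ ± z*(σ/√n) = 40.4 ± 1.96(25.7/√303) = 40.4 ± 2.89 = (37.51, 43.29)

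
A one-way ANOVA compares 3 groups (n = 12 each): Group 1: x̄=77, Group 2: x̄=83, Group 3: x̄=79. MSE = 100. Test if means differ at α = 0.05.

Grand mean = 79.67. SS_between = 224.0, MS_between = 112.0. F = 1.12, F_crit ≈ 3.285. Fail to reject H₀.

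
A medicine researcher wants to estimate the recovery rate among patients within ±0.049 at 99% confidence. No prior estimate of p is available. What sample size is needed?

Conservative approach: use p = 0.5 (maximizes p(1-p) = 0.25). n = z²(0.25)/E² = 2.576²×0.25/0.049² = 690.9 → n = 691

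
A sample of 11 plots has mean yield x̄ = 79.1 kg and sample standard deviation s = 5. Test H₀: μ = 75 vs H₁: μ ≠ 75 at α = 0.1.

t = (x̄ - μ₀)/(s/√n) = (79.1 - 75)/(5/√11) = 2.72. df = 10, critical t = ±1.812. Reject H₀.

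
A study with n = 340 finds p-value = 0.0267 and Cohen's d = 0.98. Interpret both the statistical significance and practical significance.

Statistically significant (p = 0.0267 < 0.05). Cohen's d = 0.98 indicates a large effect size. Both statistical and practical significance should be considered.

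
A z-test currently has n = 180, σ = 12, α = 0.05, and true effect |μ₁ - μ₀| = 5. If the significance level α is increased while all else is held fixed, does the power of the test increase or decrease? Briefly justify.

Power increases: a larger α lowers the critical value, so more of the H₁ sampling distribution falls in the rejection region.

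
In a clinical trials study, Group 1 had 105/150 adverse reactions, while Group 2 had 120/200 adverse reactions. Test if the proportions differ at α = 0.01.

p̂₁ = 0.7, p̂₂ = 0.6, pooled p̂ = 0.643. z = 1.932. Critical: ±2.576. Fail to reject H₀.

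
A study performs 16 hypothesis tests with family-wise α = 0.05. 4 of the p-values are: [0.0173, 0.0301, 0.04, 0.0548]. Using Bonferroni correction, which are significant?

Bonferroni α = 0.05/16 = 0.00313. None of the given p-values are significant.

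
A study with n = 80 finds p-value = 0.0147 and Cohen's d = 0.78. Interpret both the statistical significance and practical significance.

Statistically significant (p = 0.0147 < 0.05). Cohen's d = 0.78 indicates a medium effect size. Both statistical and practical significance should be considered.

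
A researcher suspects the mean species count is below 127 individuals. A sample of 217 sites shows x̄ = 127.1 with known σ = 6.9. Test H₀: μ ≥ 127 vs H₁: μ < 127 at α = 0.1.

z = 0.213. Critical value: -1.28. Fail to reject H₀.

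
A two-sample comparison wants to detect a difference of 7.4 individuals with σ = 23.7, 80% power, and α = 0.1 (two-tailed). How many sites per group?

n per group = 2(z_α/2 + z_β)²σ²/d² = 2×(1.645 + 0.84)²×23.7²/7.4² = 126.7 → n = 127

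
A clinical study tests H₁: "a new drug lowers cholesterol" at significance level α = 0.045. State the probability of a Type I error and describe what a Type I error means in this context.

P(Type I error) = α = 0.045. A Type I error is rejecting H₀ when H₀ is actually true (false positive) — here, concluding that a new drug lowers cholesterol when in fact this is not the case. Consequence: approving an ineffective drug — patients take a useless medication and may skip effective alternatives.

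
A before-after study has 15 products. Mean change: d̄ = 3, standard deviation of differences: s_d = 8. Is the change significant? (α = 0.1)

t = d̄/(s_d/√n) = 3/(8/√15) = 1.452. df = 14, critical t = ±1.761. Fail to reject H₀.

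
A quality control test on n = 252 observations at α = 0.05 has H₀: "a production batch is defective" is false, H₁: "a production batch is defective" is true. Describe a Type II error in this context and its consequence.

Type II error: failing to reject H₀ when it is false — concluding that a production batch is defective is not supported when in fact it is. Consequence: shipping a defective batch — faulty products reach customers.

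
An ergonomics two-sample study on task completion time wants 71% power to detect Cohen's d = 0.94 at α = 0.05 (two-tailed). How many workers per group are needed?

z_{α/2} = 1.96, z_β = Φ⁻¹(0.71) = 0.553. For large effect (d = 0.94): n per group = 2(z_{α/2} + z_β)²/d² = 2(1.96 + 0.553)²/0.94² = 14.3 → 15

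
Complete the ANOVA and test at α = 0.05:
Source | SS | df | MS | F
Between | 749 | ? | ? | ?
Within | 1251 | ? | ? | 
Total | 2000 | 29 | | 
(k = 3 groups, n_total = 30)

df_between = 2, df_within = 27. MS_between = 374.5, MS_within = 46.33. F = 8.083, F_crit ≈ 3.354. Reject H₀.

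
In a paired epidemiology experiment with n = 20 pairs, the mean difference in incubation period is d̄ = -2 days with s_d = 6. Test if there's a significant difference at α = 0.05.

t = d̄/(s_d/√n) = -2/(6/√20) = -1.491. df = 19, critical t = ±2.093. Fail to reject H₀.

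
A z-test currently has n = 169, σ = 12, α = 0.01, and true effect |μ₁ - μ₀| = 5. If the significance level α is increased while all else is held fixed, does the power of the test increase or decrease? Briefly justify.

Power increases: a larger α lowers the critical value, so more of the H₁ sampling distribution falls in the rejection region.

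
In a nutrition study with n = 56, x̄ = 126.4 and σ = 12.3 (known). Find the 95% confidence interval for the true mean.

CI = x̄ ± z*(σ/√n) = 126.4 ± 1.96(12.3/√56) = 126.4 ± 3.22 = (123.18, 129.62)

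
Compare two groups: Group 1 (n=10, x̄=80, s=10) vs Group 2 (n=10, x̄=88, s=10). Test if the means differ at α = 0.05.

Pooled sp = 10.0. t = -1.789, df = 18. Critical t = ±2.101. Fail to reject H₀.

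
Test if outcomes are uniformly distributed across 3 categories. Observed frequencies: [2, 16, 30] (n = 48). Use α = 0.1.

Expected = 16 each. χ² = Σ(O-E)²/E = 24.5. df = 2, critical value = 4.605. Reject H₀.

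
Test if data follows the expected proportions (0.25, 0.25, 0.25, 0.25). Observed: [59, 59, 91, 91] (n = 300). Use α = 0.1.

Expected: [75.0, 75.0, 75.0, 75.0]. χ² = 13.653. df = 3, critical = 6.251. Reject H₀.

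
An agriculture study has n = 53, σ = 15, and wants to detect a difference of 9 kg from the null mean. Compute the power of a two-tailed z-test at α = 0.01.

SE = σ/√n = 15/√53 = 2.06. Non-centrality λ = d/SE = 9/2.06 = 4.368. Power ≈ Φ(λ - z_{α/2}) = Φ(4.368 - 2.576) = Φ(1.792) = 0.963.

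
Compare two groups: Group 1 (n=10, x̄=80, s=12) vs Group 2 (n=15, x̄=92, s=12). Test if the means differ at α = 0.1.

Pooled sp = 12.0. t = -2.449, df = 23. Critical t = ±1.714. Reject H₀.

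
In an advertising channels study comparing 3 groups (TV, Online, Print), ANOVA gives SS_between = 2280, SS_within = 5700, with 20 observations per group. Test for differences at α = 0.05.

df_between = 2, df_within = 57. F = MS_between/MS_within = 1140.0/100.0 = 11.4. F_crit ≈ 3.159. Reject H₀. At least one mean differs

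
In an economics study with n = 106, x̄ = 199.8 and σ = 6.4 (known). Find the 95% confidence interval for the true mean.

CI = x̄ ± z*(σ/√n) = 199.8 ± 1.96(6.4/√106) = 199.8 ± 1.22 = (198.58, 201.02)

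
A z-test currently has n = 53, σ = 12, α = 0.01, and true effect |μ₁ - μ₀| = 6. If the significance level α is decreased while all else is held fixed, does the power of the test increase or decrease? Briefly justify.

Power decreases: a smaller α raises the critical value, so less of the H₁ sampling distribution falls in the rejection region.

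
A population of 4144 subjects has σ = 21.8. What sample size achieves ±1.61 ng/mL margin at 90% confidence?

Without FPC: n₀ = (1.645×21.8/1.61)² = 496.127. With FPC: n = n₀N/(n₀+N-1) = 443.2 → n = 444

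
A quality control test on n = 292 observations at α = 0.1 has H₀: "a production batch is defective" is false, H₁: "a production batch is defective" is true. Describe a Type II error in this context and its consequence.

Type II error: failing to reject H₀ when it is false — concluding that a production batch is defective is not supported when in fact it is. Consequence: shipping a defective batch — faulty products reach customers.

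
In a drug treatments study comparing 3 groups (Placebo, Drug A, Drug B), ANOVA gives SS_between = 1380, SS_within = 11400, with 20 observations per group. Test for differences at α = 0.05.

df_between = 2, df_within = 57. F = MS_between/MS_within = 690.0/200.0 = 3.45. F_crit ≈ 3.159. Reject H₀. At least one mean differs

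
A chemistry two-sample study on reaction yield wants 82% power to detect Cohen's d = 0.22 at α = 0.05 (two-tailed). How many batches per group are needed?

z_{α/2} = 1.96, z_β = Φ⁻¹(0.82) = 0.915. For small effect (d = 0.22): n per group = 2(z_{α/2} + z_β)²/d² = 2(1.96 + 0.915)²/0.22² = 341.6 → 342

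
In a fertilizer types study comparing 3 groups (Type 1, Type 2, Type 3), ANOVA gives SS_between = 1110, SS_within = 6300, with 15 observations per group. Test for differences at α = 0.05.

df_between = 2, df_within = 42. F = MS_between/MS_within = 555.0/150.0 = 3.7. F_crit ≈ 3.22. Reject H₀. At least one mean differs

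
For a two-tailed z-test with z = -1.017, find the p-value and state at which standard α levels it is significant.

p = 2·P(Z > |-1.017|) = 2·(1 - Φ(1.017)) ≈ 0.3092. Not significant at any standard level.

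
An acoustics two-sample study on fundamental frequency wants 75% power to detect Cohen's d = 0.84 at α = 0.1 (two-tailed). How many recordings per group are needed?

z_{α/2} = 1.645, z_β = Φ⁻¹(0.75) = 0.674. For large effect (d = 0.84): n per group = 2(z_{α/2} + z_β)²/d² = 2(1.645 + 0.674)²/0.84² = 15.2 → 16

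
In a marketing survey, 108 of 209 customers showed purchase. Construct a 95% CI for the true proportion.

p̂ = 0.517. CI = p̂ ± z*√(p̂(1-p̂)/n) = (0.449, 0.584)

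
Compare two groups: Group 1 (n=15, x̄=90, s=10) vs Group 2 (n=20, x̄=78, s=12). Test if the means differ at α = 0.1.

Pooled sp = 11.2. t = 3.138, df = 33. Critical t = ±1.692. Reject H₀.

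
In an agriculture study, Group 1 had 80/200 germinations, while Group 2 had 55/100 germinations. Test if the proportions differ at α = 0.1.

p̂₁ = 0.4, p̂₂ = 0.55, pooled p̂ = 0.45. z = -2.462. Critical: ±1.645. Reject H₀.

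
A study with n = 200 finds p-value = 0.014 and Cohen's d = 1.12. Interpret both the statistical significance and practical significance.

Statistically significant (p = 0.014 < 0.05). Cohen's d = 1.12 indicates a large effect size. Both statistical and practical significance should be considered.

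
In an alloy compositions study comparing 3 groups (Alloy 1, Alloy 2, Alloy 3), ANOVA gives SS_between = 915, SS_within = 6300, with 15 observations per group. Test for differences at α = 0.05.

df_between = 2, df_within = 42. F = MS_between/MS_within = 457.5/150.0 = 3.05. F_crit ≈ 3.22. Fail to reject H₀.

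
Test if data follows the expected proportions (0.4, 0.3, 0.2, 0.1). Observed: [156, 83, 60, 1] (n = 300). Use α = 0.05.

Expected: [120.0, 90.0, 60.0, 30.0]. χ² = 39.378. df = 3, critical = 7.815. Reject H₀.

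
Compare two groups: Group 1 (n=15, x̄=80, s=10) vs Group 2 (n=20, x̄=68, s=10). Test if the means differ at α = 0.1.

Pooled sp = 10.0. t = 3.513, df = 33. Critical t = ±1.692. Reject H₀.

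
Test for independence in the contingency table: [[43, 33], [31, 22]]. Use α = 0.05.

χ² = 0.047. df = 1, critical = 3.841. Fail to reject H₀. No evidence of dependence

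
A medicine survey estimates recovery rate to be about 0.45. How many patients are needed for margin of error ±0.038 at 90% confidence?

n = z²p(1-p)/E² = 1.645²×0.45×0.55/0.038² = 463.8 → n = 464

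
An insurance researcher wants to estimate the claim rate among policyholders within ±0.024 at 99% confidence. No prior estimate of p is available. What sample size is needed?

Conservative approach: use p = 0.5 (maximizes p(1-p) = 0.25). n = z²(0.25)/E² = 2.576²×0.25/0.024² = 2880.1 → n = 2881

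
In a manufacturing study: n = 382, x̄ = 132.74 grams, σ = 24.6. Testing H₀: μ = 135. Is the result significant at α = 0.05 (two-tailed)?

z = (132.74 - 135)/(24.6/√382) = -1.796. Since |z| ≤ 1.96, not significant at α = 0.05.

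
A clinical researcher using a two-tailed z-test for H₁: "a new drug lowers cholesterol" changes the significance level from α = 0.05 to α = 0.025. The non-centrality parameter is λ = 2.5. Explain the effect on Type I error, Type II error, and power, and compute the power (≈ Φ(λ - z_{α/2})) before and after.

Decreasing α from 0.05 to 0.025:
• Type I error rate decreases (α is the Type I rate by definition).
• Critical value moves from z_{α/2} = 1.96 to 2.241, so power = Φ(λ - z_{α/2}) goes from Φ(2.5 - 1.96) = 0.705 to Φ(2.5 - 2.241) = 0.602.
• Type II error rate β = 1 - power therefore increases (0.295 → 0.398).
Appropriate when false positives are costly — here, approving an ineffective drug — patients take a useless medication and may skip effective alternatives.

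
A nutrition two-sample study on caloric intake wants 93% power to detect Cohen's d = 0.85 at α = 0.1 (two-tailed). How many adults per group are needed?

z_{α/2} = 1.645, z_β = Φ⁻¹(0.93) = 1.476. For large effect (d = 0.85): n per group = 2(z_{α/2} + z_β)²/d² = 2(1.645 + 1.476)²/0.85² = 27.0 → 27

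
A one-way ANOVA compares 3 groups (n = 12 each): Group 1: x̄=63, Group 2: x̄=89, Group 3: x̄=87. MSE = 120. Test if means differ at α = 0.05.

Grand mean = 79.67. SS_between = 5024.0, MS_between = 2512.0. F = 20.933, F_crit ≈ 3.285. Reject H₀.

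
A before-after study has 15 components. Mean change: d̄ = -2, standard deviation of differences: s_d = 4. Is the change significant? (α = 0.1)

t = d̄/(s_d/√n) = -2/(4/√15) = -1.936. df = 14, critical t = ±1.761. Reject H₀.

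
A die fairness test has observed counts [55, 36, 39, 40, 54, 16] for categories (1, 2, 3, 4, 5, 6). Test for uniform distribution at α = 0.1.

Expected = 40 each. χ² = Σ(O-E)²/E = 25.35. df = 5, critical value = 9.236. Reject H₀.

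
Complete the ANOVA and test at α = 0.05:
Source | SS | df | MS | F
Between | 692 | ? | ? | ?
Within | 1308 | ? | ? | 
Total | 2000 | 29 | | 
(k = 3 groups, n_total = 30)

df_between = 2, df_within = 27. MS_between = 346.0, MS_within = 48.44. F = 7.142, F_crit ≈ 3.354. Reject H₀.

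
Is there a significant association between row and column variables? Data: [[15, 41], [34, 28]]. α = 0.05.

χ² = 9.536. df = 1, critical = 3.841. Reject H₀. Variables are dependent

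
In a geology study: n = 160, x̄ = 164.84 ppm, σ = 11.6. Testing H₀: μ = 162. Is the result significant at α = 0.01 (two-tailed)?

z = (164.84 - 162)/(11.6/√160) = 3.097. Since |z| > 2.576, significant at α = 0.01.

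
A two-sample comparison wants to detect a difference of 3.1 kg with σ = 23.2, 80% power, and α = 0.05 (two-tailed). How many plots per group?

n per group = 2(z_α/2 + z_β)²σ²/d² = 2×(1.96 + 0.84)²×23.2²/3.1² = 878.2 → n = 879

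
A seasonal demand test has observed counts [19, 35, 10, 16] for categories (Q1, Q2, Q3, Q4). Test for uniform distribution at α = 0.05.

Expected = 20 each. χ² = Σ(O-E)²/E = 17.1. df = 3, critical value = 7.815. Reject H₀.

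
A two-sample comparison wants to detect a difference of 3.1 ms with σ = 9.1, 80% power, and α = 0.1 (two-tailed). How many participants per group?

n per group = 2(z_α/2 + z_β)²σ²/d² = 2×(1.645 + 0.84)²×9.1²/3.1² = 106.4 → n = 107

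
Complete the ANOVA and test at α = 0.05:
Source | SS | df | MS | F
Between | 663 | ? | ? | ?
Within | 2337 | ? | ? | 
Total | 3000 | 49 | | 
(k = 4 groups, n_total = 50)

df_between = 3, df_within = 46. MS_between = 221.0, MS_within = 50.8. F = 4.35, F_crit ≈ 2.807. Reject H₀.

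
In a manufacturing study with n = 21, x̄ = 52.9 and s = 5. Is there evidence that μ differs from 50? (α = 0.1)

t = (x̄ - μ₀)/(s/√n) = (52.9 - 50)/(5/√21) = 2.658. df = 20, critical t = ±1.725. Reject H₀.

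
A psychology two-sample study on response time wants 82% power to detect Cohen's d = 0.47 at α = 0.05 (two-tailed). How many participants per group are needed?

z_{α/2} = 1.96, z_β = Φ⁻¹(0.82) = 0.915. For small effect (d = 0.47): n per group = 2(z_{α/2} + z_β)²/d² = 2(1.96 + 0.915)²/0.47² = 74.8 → 75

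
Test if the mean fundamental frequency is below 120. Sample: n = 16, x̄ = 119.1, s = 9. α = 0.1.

t = (119.1 - 120)/(9/√16) = -0.4, df = 15. Critical t = -1.341. Fail to reject H₀.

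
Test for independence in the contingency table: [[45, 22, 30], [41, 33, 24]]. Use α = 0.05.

χ² = 3.048. df = 2, critical = 5.991. Fail to reject H₀. No evidence of dependence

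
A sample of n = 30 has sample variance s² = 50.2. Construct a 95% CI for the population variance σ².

df = 29. χ²_{0.025} = 45.722, χ²_{0.975} = 16.047. CI for σ² = ((n-1)s²/χ²_{α/2}, (n-1)s²/χ²_{1-α/2}) = (29·50.2/45.722, 29·50.2/16.047) = (31.84, 90.72)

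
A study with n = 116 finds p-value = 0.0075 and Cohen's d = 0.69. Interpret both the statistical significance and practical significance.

Statistically significant (p = 0.0075 < 0.05). Cohen's d = 0.69 indicates a medium effect size. Both statistical and practical significance should be considered.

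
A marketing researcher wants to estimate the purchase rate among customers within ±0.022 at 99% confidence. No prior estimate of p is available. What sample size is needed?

Conservative approach: use p = 0.5 (maximizes p(1-p) = 0.25). n = z²(0.25)/E² = 2.576²×0.25/0.022² = 3427.6 → n = 3428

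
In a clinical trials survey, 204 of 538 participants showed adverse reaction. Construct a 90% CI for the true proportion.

p̂ = 0.379. CI = p̂ ± z*√(p̂(1-p̂)/n) = (0.345, 0.414)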